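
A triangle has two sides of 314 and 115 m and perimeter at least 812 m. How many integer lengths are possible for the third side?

Triangle inequality: 199 < x < 429. Perimeter ≥ 812 gives x ≥ 812 − 314 − 115 = 383.
So 383 ≤ x < 429; integers 383 through 428: 46 values.

46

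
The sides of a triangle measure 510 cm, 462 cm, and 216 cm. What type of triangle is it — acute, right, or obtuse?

right

Compare the square of the longest side to the sum of squares of the other two: 216² + 462² = 260100 = 510².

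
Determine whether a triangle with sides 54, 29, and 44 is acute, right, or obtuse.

Compare the square of the longest side to the sum of squares of the other two: 29² + 44² = 2777 < 2916 = 54².

obtuse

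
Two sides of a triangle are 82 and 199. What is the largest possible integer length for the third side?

280

The third side must be strictly less than 82 + 199 = 281.
The largest integer below 281 is 280.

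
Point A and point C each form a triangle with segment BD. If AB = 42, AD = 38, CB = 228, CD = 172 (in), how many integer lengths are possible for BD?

From triangle ABD: 4 < BD < 80.
From triangle CBD: 56 < BD < 400.
Intersection: 56 < BD < 80, so integers 57 through 79: 23 values.

23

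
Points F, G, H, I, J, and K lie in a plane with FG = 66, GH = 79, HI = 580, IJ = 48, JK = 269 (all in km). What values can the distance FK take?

The maximum is all hops collinear in one direction: 66 + 79 + 580 + 48 + 269 = 1042.
The longest hop is 580; the others sum to 462. Folding the others back against it leaves at least 580 − 462 = 118.

118 ≤ FK ≤ 1042 km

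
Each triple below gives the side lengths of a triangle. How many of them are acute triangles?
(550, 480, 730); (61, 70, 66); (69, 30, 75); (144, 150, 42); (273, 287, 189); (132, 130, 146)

4

(550,480,730): 480²+550² = 532900 = 730² → right
(61,70,66): 61²+66² = 8077 > 4900 = 70² → acute
(69,30,75): 30²+69² = 5661 > 5625 = 75² → acute
(144,150,42): 42²+144² = 22500 = 150² → right
(273,287,189): 189²+273² = 110250 > 82369 = 287² → acute
(132,130,146): 130²+132² = 34324 > 21316 = 146² → acute
4 of the 6 are acute.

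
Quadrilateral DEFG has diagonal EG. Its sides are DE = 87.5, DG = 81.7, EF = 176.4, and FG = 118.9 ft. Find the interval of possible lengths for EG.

57.5 < EG < 169.2

From triangle DEG: |87.5 − 81.7| < EG < 87.5 + 81.7, i.e. 5.8 < EG < 169.2.
From triangle FEG: 57.5 < EG < 295.3.
Both must hold, so EG lies in the intersection.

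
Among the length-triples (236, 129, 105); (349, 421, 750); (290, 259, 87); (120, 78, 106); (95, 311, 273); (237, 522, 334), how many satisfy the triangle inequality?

5

(105,129,236): 105+129 ≤ 236 → not valid
(349,421,750): 349+421 > 750 → valid
(87,259,290): 87+259 > 290 → valid
(78,106,120): 78+106 > 120 → valid
(95,273,311): 95+273 > 311 → valid
(237,334,522): 237+334 > 522 → valid
5 of the 6 triples form a triangle.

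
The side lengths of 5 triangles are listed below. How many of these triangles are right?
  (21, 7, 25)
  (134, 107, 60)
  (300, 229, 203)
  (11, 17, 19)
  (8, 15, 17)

1

(21,7,25): 7²+21² = 490 < 625 = 25² → obtuse
(134,107,60): 60²+107² = 15049 < 17956 = 134² → obtuse
(300,229,203): 203²+229² = 93650 > 90000 = 300² → acute
(11,17,19): 11²+17² = 410 > 361 = 19² → acute
(8,15,17): 8²+15² = 289 = 17² → right
1 of the 5 is right.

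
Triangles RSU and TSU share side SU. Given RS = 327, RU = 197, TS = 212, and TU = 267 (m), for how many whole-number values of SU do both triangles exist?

348

From triangle RSU: 130 < SU < 524.
From triangle TSU: 55 < SU < 479.
Intersection: 130 < SU < 479, so integers 131 through 478: 348 values.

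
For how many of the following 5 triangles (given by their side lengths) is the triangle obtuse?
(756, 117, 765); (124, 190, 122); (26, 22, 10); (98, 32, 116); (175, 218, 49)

4

(756,117,765): 117²+756² = 585225 = 765² → right
(124,190,122): 122²+124² = 30260 < 36100 = 190² → obtuse
(26,22,10): 10²+22² = 584 < 676 = 26² → obtuse
(98,32,116): 32²+98² = 10628 < 13456 = 116² → obtuse
(175,218,49): 49²+175² = 33026 < 47524 = 218² → obtuse
4 of the 5 are obtuse.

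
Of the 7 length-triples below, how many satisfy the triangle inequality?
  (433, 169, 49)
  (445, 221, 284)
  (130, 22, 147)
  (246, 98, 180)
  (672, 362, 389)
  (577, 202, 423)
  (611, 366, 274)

(49,169,433): 49+169 ≤ 433 → not valid
(221,284,445): 221+284 > 445 → valid
(22,130,147): 22+130 > 147 → valid
(98,180,246): 98+180 > 246 → valid
(362,389,672): 362+389 > 672 → valid
(202,423,577): 202+423 > 577 → valid
(274,366,611): 274+366 > 611 → valid
6 of the 7 triples form a triangle.

6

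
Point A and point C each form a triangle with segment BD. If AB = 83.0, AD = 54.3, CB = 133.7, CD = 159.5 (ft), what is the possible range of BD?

28.7 < BD < 137.3

From triangle ABD: |83.0 − 54.3| < BD < 83.0 + 54.3, i.e. 28.7 < BD < 137.3.
From triangle CBD: 25.8 < BD < 293.2.
Both must hold, so BD lies in the intersection.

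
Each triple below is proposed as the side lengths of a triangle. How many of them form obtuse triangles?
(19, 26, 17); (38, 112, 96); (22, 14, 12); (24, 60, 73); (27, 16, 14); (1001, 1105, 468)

(19,26,17): 17²+19² = 650 < 676 = 26² → obtuse
(38,112,96): 38²+96² = 10660 < 12544 = 112² → obtuse
(22,14,12): 12²+14² = 340 < 484 = 22² → obtuse
(24,60,73): 24²+60² = 4176 < 5329 = 73² → obtuse
(27,16,14): 14²+16² = 452 < 729 = 27² → obtuse
(1001,1105,468): 468²+1001² = 1221025 = 1105² → right
5 of the 6 are obtuse.

5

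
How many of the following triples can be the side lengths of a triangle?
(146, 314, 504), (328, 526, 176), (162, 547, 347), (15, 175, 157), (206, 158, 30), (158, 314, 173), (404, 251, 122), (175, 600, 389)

1

(146,314,504): 146+314 ≤ 504 → not valid
(176,328,526): 176+328 ≤ 526 → not valid
(162,347,547): 162+347 ≤ 547 → not valid
(15,157,175): 15+157 ≤ 175 → not valid
(30,158,206): 30+158 ≤ 206 → not valid
(158,173,314): 158+173 > 314 → valid
(122,251,404): 122+251 ≤ 404 → not valid
(175,389,600): 175+389 ≤ 600 → not valid
1 of the 8 triples forms a triangle.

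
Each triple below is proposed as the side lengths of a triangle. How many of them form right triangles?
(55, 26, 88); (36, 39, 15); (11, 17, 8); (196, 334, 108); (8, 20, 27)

1

(55,26,88): 26+55 ≤ 88, not a triangle
(36,39,15): 15²+36² = 1521 = 39² → right
(11,17,8): 8²+11² = 185 < 289 = 17² → obtuse
(196,334,108): 108+196 ≤ 334, not a triangle
(8,20,27): 8²+20² = 464 < 729 = 27² → obtuse
1 of the 5 is right.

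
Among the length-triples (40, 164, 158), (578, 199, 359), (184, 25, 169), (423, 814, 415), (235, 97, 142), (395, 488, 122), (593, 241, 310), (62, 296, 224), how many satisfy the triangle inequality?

(40,158,164): 40+158 > 164 → valid
(199,359,578): 199+359 ≤ 578 → not valid
(25,169,184): 25+169 > 184 → valid
(415,423,814): 415+423 > 814 → valid
(97,142,235): 97+142 > 235 → valid
(122,395,488): 122+395 > 488 → valid
(241,310,593): 241+310 ≤ 593 → not valid
(62,224,296): 62+224 ≤ 296 → not valid
5 of the 8 triples form a triangle.

5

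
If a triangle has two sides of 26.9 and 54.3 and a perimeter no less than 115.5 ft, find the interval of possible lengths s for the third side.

Triangle inequality alone gives 27.4 < s < 81.2.
The perimeter condition gives s ≥ 115.5 − 26.9 − 54.3 = 34.3.
Intersecting the two: 34.3 ≤ s < 81.2.

34.3 ≤ s < 81.2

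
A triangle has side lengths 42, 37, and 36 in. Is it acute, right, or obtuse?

Compare the square of the longest side to the sum of squares of the other two: 36² + 37² = 2665 > 1764 = 42².

acute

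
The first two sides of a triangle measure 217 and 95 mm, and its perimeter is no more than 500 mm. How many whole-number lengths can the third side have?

66

Triangle inequality: 122 < x < 312. Perimeter ≤ 500 gives x ≤ 500 − 217 − 95 = 188.
So 122 < x ≤ 188; integers 123 through 188: 66 values.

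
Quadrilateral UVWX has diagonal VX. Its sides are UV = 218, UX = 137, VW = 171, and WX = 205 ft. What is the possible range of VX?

81 < VX < 355

From triangle UVX: |218 − 137| < VX < 218 + 137, i.e. 81 < VX < 355.
From triangle WVX: 34 < VX < 376.
Both must hold, so VX lies in the intersection.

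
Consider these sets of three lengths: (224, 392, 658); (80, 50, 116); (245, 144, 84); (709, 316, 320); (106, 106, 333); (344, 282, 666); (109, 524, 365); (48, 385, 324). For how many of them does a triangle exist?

1

(224,392,658): 224+392 ≤ 658 → not valid
(50,80,116): 50+80 > 116 → valid
(84,144,245): 84+144 ≤ 245 → not valid
(316,320,709): 316+320 ≤ 709 → not valid
(106,106,333): 106+106 ≤ 333 → not valid
(282,344,666): 282+344 ≤ 666 → not valid
(109,365,524): 109+365 ≤ 524 → not valid
(48,324,385): 48+324 ≤ 385 → not valid
1 of the 8 triples forms a triangle.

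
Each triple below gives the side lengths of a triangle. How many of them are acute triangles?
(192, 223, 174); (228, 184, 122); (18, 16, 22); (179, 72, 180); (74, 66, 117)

(192,223,174): 174²+192² = 67140 > 49729 = 223² → acute
(228,184,122): 122²+184² = 48740 < 51984 = 228² → obtuse
(18,16,22): 16²+18² = 580 > 484 = 22² → acute
(179,72,180): 72²+179² = 37225 > 32400 = 180² → acute
(74,66,117): 66²+74² = 9832 < 13689 = 117² → obtuse
3 of the 5 are acute.

3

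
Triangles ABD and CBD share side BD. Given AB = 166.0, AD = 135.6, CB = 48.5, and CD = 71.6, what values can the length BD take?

30.4 < BD < 120.1

From triangle ABD: |166.0 − 135.6| < BD < 166.0 + 135.6, i.e. 30.4 < BD < 301.6.
From triangle CBD: 23.1 < BD < 120.1.
Both must hold, so BD lies in the intersection.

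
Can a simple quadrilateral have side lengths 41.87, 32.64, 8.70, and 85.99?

For a quadrilateral, each side must be shorter than the sum of the others.
Here the longest side is 85.99, but the remaining 3 sides sum to only 83.21.

No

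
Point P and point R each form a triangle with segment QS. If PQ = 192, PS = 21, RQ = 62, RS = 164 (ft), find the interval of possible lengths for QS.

171 < QS < 213

From triangle PQS: |192 − 21| < QS < 192 + 21, i.e. 171 < QS < 213.
From triangle RQS: 102 < QS < 226.
Both must hold, so QS lies in the intersection.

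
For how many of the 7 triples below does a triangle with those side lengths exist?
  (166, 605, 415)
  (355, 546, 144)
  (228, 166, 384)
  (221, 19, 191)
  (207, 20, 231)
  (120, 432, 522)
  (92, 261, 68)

2

(166,415,605): 166+415 ≤ 605 → not valid
(144,355,546): 144+355 ≤ 546 → not valid
(166,228,384): 166+228 > 384 → valid
(19,191,221): 19+191 ≤ 221 → not valid
(20,207,231): 20+207 ≤ 231 → not valid
(120,432,522): 120+432 > 522 → valid
(68,92,261): 68+92 ≤ 261 → not valid
2 of the 7 triples form a triangle.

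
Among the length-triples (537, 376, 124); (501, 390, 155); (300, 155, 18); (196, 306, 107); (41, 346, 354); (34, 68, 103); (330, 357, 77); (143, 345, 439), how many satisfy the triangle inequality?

4

(124,376,537): 124+376 ≤ 537 → not valid
(155,390,501): 155+390 > 501 → valid
(18,155,300): 18+155 ≤ 300 → not valid
(107,196,306): 107+196 ≤ 306 → not valid
(41,346,354): 41+346 > 354 → valid
(34,68,103): 34+68 ≤ 103 → not valid
(77,330,357): 77+330 > 357 → valid
(143,345,439): 143+345 > 439 → valid
4 of the 8 triples form a triangle.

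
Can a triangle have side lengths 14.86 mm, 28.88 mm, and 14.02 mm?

The two shorter sides sum to 28.88, exactly equal to the longest side 28.88.
That gives only a degenerate (flat) triangle — the inequality must be strict.

No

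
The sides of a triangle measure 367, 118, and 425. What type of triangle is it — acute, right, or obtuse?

obtuse

Compare the square of the longest side to the sum of squares of the other two: 118² + 367² = 148613 < 180625 = 425².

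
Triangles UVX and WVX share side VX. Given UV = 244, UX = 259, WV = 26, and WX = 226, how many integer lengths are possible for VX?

51

From triangle UVX: 15 < VX < 503.
From triangle WVX: 200 < VX < 252.
Intersection: 200 < VX < 252, so integers 201 through 251: 51 values.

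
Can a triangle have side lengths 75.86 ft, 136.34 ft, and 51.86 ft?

No

The longest side is 136.34, but the other two sum to only 127.72.
127.72 < 136.34, so the triangle inequality fails.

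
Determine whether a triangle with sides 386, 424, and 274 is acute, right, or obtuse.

Compare the square of the longest side to the sum of squares of the other two: 274² + 386² = 224072 > 179776 = 424².

acute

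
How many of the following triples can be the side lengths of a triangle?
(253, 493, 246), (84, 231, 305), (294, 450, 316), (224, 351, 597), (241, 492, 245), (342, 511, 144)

3

(246,253,493): 246+253 > 493 → valid
(84,231,305): 84+231 > 305 → valid
(294,316,450): 294+316 > 450 → valid
(224,351,597): 224+351 ≤ 597 → not valid
(241,245,492): 241+245 ≤ 492 → not valid
(144,342,511): 144+342 ≤ 511 → not valid
3 of the 6 triples form a triangle.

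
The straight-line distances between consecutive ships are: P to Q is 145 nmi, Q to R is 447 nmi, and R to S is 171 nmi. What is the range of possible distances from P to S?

The maximum is all hops collinear in one direction: 145 + 447 + 171 = 763.
The longest hop is 447; the others sum to 316. Folding the others back against it leaves at least 447 − 316 = 131.

131 ≤ PS ≤ 763 nmi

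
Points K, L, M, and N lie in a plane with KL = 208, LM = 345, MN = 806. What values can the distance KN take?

The maximum is all hops collinear in one direction: 208 + 345 + 806 = 1359.
The longest hop is 806; the others sum to 553. Folding the others back against it leaves at least 806 − 553 = 253.

253 ≤ KN ≤ 1359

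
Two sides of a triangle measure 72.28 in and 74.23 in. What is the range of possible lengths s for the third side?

By the triangle inequality, s must be less than 72.28 + 74.23 = 146.51 and greater than |72.28 − 74.23| = 1.95.

1.95 < s < 146.51 (in)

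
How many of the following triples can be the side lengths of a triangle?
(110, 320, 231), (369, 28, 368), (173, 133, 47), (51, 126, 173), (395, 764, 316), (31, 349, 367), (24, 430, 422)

(110,231,320): 110+231 > 320 → valid
(28,368,369): 28+368 > 369 → valid
(47,133,173): 47+133 > 173 → valid
(51,126,173): 51+126 > 173 → valid
(316,395,764): 316+395 ≤ 764 → not valid
(31,349,367): 31+349 > 367 → valid
(24,422,430): 24+422 > 430 → valid
6 of the 7 triples form a triangle.

6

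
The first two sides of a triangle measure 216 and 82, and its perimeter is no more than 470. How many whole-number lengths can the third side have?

Triangle inequality: 134 < x < 298. Perimeter ≤ 470 gives x ≤ 470 − 216 − 82 = 172.
So 134 < x ≤ 172; integers 135 through 172: 38 values.

38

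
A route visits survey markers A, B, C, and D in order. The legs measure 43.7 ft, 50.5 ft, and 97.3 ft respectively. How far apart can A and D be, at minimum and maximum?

3.1 ≤ AD ≤ 191.5 ft

The maximum is all hops collinear in one direction: 43.7 + 50.5 + 97.3 = 191.5.
The longest hop is 97.3; the others sum to 94.2. Folding the others back against it leaves at least 97.3 − 94.2 = 3.1.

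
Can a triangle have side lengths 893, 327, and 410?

No

The longest side is 893, but the other two sum to only 737.
737 < 893, so the triangle inequality fails.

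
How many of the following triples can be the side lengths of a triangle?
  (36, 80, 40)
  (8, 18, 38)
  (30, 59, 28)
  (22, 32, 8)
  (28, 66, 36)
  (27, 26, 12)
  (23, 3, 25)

2

(36,40,80): 36+40 ≤ 80 → not valid
(8,18,38): 8+18 ≤ 38 → not valid
(28,30,59): 28+30 ≤ 59 → not valid
(8,22,32): 8+22 ≤ 32 → not valid
(28,36,66): 28+36 ≤ 66 → not valid
(12,26,27): 12+26 > 27 → valid
(3,23,25): 3+23 > 25 → valid
2 of the 7 triples form a triangle.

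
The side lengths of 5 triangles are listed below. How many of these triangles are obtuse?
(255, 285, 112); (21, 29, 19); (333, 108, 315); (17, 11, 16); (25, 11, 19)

3

(255,285,112): 112²+255² = 77569 < 81225 = 285² → obtuse
(21,29,19): 19²+21² = 802 < 841 = 29² → obtuse
(333,108,315): 108²+315² = 110889 = 333² → right
(17,11,16): 11²+16² = 377 > 289 = 17² → acute
(25,11,19): 11²+19² = 482 < 625 = 25² → obtuse
3 of the 5 are obtuse.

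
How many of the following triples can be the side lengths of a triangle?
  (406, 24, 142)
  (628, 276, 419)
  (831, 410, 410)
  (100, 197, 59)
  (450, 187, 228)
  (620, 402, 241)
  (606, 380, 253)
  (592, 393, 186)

3

(24,142,406): 24+142 ≤ 406 → not valid
(276,419,628): 276+419 > 628 → valid
(410,410,831): 410+410 ≤ 831 → not valid
(59,100,197): 59+100 ≤ 197 → not valid
(187,228,450): 187+228 ≤ 450 → not valid
(241,402,620): 241+402 > 620 → valid
(253,380,606): 253+380 > 606 → valid
(186,393,592): 186+393 ≤ 592 → not valid
3 of the 8 triples form a triangle.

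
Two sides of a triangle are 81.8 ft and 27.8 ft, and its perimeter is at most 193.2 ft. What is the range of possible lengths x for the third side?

54.0 < x ≤ 83.6

Triangle inequality alone gives 54.0 < x < 109.6.
The perimeter condition gives x ≤ 193.2 − 81.8 − 27.8 = 83.6.
Intersecting the two: 54.0 < x ≤ 83.6.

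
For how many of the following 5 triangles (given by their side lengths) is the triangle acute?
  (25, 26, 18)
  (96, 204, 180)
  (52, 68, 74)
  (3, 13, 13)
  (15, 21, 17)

(25,26,18): 18²+25² = 949 > 676 = 26² → acute
(96,204,180): 96²+180² = 41616 = 204² → right
(52,68,74): 52²+68² = 7328 > 5476 = 74² → acute
(3,13,13): 3²+13² = 178 > 169 = 13² → acute
(15,21,17): 15²+17² = 514 > 441 = 21² → acute
4 of the 5 are acute.

4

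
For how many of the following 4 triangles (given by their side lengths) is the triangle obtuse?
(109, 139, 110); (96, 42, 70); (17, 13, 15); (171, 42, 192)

(109,139,110): 109²+110² = 23981 > 19321 = 139² → acute
(96,42,70): 42²+70² = 6664 < 9216 = 96² → obtuse
(17,13,15): 13²+15² = 394 > 289 = 17² → acute
(171,42,192): 42²+171² = 31005 < 36864 = 192² → obtuse
2 of the 4 are obtuse.

2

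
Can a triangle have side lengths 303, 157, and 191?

The longest side is 303, and the other two sum to 348.
Since 348 > 303, the triangle inequality holds.

Yes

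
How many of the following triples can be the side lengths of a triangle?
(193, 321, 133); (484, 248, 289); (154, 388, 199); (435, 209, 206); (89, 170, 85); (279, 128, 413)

(133,193,321): 133+193 > 321 → valid
(248,289,484): 248+289 > 484 → valid
(154,199,388): 154+199 ≤ 388 → not valid
(206,209,435): 206+209 ≤ 435 → not valid
(85,89,170): 85+89 > 170 → valid
(128,279,413): 128+279 ≤ 413 → not valid
3 of the 6 triples form a triangle.

3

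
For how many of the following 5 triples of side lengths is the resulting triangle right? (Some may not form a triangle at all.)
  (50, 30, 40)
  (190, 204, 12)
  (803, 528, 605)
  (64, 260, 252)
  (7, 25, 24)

(50,30,40): 30²+40² = 2500 = 50² → right
(190,204,12): 12+190 ≤ 204, not a triangle
(803,528,605): 528²+605² = 644809 = 803² → right
(64,260,252): 64²+252² = 67600 = 260² → right
(7,25,24): 7²+24² = 625 = 25² → right
4 of the 5 are right.

4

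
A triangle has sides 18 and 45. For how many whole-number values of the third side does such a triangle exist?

35

The third side lies in the open interval (27, 63).
Integers from 28 to 62 inclusive: 62 − 28 + 1 = 35.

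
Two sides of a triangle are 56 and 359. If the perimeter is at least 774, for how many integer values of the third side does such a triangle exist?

56

Triangle inequality: 303 < x < 415. Perimeter ≥ 774 gives x ≥ 774 − 56 − 359 = 359.
So 359 ≤ x < 415; integers 359 through 414: 56 values.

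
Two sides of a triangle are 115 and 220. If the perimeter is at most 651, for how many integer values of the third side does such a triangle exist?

Triangle inequality: 105 < x < 335. Perimeter ≤ 651 gives x ≤ 651 − 115 − 220 = 316.
So 105 < x ≤ 316; integers 106 through 316: 211 values.

211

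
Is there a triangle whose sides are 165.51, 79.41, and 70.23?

The longest side is 165.51, but the other two sum to only 149.64.
149.64 < 165.51, so the triangle inequality fails.

No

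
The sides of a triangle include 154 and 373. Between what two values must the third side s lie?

219 < s < 527

By the triangle inequality, s must be less than 154 + 373 = 527 and greater than |154 − 373| = 219.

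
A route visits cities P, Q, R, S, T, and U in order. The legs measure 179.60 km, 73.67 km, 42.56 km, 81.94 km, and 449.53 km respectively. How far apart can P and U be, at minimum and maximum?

71.76 ≤ PU ≤ 827.30 km

The maximum is all hops collinear in one direction: 179.60 + 73.67 + 42.56 + 81.94 + 449.53 = 827.30.
The longest hop is 449.53; the others sum to 377.77. Folding the others back against it leaves at least 449.53 − 377.77 = 71.76.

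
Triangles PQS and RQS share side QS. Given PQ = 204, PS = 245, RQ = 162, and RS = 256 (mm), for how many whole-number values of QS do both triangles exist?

323

From triangle PQS: 41 < QS < 449.
From triangle RQS: 94 < QS < 418.
Intersection: 94 < QS < 418, so integers 95 through 417: 323 values.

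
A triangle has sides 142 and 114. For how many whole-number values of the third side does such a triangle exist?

227

The third side lies in the open interval (28, 256).
Integers from 29 to 255 inclusive: 255 − 29 + 1 = 227.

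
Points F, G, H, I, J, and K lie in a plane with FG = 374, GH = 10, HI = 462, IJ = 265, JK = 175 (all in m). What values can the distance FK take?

The maximum is all hops collinear in one direction: 374 + 10 + 462 + 265 + 175 = 1286.
The longest hop is 462; the others sum to 824. Since 462 ≤ 824, the path can fold back on itself completely, so the minimum distance is 0.

0 ≤ FK ≤ 1286 m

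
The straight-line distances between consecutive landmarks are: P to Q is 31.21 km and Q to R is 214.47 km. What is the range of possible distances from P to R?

183.26 ≤ PR ≤ 245.68 km

By the triangle inequality, |31.21 − 214.47| ≤ PR ≤ 31.21 + 214.47.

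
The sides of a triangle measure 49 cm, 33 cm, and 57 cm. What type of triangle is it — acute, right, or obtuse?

acute

Compare the square of the longest side to the sum of squares of the other two: 33² + 49² = 3490 > 3249 = 57².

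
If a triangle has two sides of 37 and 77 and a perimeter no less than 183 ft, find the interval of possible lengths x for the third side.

69 ≤ x < 114

Triangle inequality alone gives 40 < x < 114.
The perimeter condition gives x ≥ 183 − 37 − 77 = 69.
Intersecting the two: 69 ≤ x < 114.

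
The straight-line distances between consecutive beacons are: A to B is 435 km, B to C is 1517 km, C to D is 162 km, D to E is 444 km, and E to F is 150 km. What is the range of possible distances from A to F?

The maximum is all hops collinear in one direction: 435 + 1517 + 162 + 444 + 150 = 2708.
The longest hop is 1517; the others sum to 1191. Folding the others back against it leaves at least 1517 − 1191 = 326.

326 ≤ AF ≤ 2708 km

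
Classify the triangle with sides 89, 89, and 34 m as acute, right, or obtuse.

acute

Compare the square of the longest side to the sum of squares of the other two: 34² + 89² = 9077 > 7921 = 89².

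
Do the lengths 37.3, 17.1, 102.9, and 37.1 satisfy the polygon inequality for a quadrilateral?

For a quadrilateral, each side must be shorter than the sum of the others.
Here the longest side is 102.9, but the remaining 3 sides sum to only 91.5.

No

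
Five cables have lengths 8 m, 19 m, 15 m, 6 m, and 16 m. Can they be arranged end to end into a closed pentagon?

A pentagon exists iff every side is shorter than the sum of the others — equivalently, the longest side is less than the sum of the rest.
Longest side 19 < 45 (sum of the remaining 4), so yes.

Yes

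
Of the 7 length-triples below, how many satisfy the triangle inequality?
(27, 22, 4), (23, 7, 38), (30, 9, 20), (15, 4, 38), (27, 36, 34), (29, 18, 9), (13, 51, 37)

(4,22,27): 4+22 ≤ 27 → not valid
(7,23,38): 7+23 ≤ 38 → not valid
(9,20,30): 9+20 ≤ 30 → not valid
(4,15,38): 4+15 ≤ 38 → not valid
(27,34,36): 27+34 > 36 → valid
(9,18,29): 9+18 ≤ 29 → not valid
(13,37,51): 13+37 ≤ 51 → not valid
1 of the 7 triples forms a triangle.

1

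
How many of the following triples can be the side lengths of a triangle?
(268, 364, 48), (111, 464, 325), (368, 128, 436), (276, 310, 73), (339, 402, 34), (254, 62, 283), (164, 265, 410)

(48,268,364): 48+268 ≤ 364 → not valid
(111,325,464): 111+325 ≤ 464 → not valid
(128,368,436): 128+368 > 436 → valid
(73,276,310): 73+276 > 310 → valid
(34,339,402): 34+339 ≤ 402 → not valid
(62,254,283): 62+254 > 283 → valid
(164,265,410): 164+265 > 410 → valid
4 of the 7 triples form a triangle.

4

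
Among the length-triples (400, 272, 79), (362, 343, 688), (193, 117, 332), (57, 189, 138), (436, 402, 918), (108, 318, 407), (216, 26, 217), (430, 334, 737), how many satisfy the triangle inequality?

(79,272,400): 79+272 ≤ 400 → not valid
(343,362,688): 343+362 > 688 → valid
(117,193,332): 117+193 ≤ 332 → not valid
(57,138,189): 57+138 > 189 → valid
(402,436,918): 402+436 ≤ 918 → not valid
(108,318,407): 108+318 > 407 → valid
(26,216,217): 26+216 > 217 → valid
(334,430,737): 334+430 > 737 → valid
5 of the 8 triples form a triangle.

5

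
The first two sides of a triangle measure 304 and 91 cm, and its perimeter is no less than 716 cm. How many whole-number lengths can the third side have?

Triangle inequality: 213 < x < 395. Perimeter ≥ 716 gives x ≥ 716 − 304 − 91 = 321.
So 321 ≤ x < 395; integers 321 through 394: 74 values.

74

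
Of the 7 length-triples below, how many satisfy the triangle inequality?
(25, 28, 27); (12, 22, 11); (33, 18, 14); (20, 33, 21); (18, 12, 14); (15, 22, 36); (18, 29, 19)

6

(25,27,28): 25+27 > 28 → valid
(11,12,22): 11+12 > 22 → valid
(14,18,33): 14+18 ≤ 33 → not valid
(20,21,33): 20+21 > 33 → valid
(12,14,18): 12+14 > 18 → valid
(15,22,36): 15+22 > 36 → valid
(18,19,29): 18+19 > 29 → valid
6 of the 7 triples form a triangle.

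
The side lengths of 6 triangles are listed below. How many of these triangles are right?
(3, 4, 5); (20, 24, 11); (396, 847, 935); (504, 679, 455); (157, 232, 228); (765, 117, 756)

4

(3,4,5): 3²+4² = 25 = 5² → right
(20,24,11): 11²+20² = 521 < 576 = 24² → obtuse
(396,847,935): 396²+847² = 874225 = 935² → right
(504,679,455): 455²+504² = 461041 = 679² → right
(157,232,228): 157²+228² = 76633 > 53824 = 232² → acute
(765,117,756): 117²+756² = 585225 = 765² → right
4 of the 6 are right.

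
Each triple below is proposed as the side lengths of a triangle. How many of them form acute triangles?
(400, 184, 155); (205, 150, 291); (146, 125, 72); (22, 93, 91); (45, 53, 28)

1

(400,184,155): 155+184 ≤ 400, not a triangle
(205,150,291): 150²+205² = 64525 < 84681 = 291² → obtuse
(146,125,72): 72²+125² = 20809 < 21316 = 146² → obtuse
(22,93,91): 22²+91² = 8765 > 8649 = 93² → acute
(45,53,28): 28²+45² = 2809 = 53² → right
1 of the 5 is acute.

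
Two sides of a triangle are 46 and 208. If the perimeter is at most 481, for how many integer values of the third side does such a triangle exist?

Triangle inequality: 162 < x < 254. Perimeter ≤ 481 gives x ≤ 481 − 46 − 208 = 227.
So 162 < x ≤ 227; integers 163 through 227: 65 values.

65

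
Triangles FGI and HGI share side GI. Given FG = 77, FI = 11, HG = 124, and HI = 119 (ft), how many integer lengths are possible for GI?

21

From triangle FGI: 66 < GI < 88.
From triangle HGI: 5 < GI < 243.
Intersection: 66 < GI < 88, so integers 67 through 87: 21 values.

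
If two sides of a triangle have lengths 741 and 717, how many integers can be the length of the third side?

1433

The third side lies in the open interval (24, 1458).
Integers from 25 to 1457 inclusive: 1457 − 25 + 1 = 1433.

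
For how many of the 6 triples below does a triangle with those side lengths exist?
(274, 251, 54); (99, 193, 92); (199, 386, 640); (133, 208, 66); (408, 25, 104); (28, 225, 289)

(54,251,274): 54+251 > 274 → valid
(92,99,193): 92+99 ≤ 193 → not valid
(199,386,640): 199+386 ≤ 640 → not valid
(66,133,208): 66+133 ≤ 208 → not valid
(25,104,408): 25+104 ≤ 408 → not valid
(28,225,289): 28+225 ≤ 289 → not valid
1 of the 6 triples forms a triangle.

1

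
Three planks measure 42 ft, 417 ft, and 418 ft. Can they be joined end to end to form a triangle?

Yes

The longest side is 418, and the other two sum to 459.
Since 459 > 418, the triangle inequality holds.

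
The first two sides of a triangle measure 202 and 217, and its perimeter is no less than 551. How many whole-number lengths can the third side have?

287

Triangle inequality: 15 < x < 419. Perimeter ≥ 551 gives x ≥ 551 − 202 − 217 = 132.
So 132 ≤ x < 419; integers 132 through 418: 287 values.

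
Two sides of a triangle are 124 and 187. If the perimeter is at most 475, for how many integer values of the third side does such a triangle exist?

101

Triangle inequality: 63 < x < 311. Perimeter ≤ 475 gives x ≤ 475 − 124 − 187 = 164.
So 63 < x ≤ 164; integers 64 through 164: 101 values.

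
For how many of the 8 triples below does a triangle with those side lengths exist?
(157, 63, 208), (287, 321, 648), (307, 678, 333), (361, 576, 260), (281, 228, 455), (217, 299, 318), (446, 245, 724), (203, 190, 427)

4

(63,157,208): 63+157 > 208 → valid
(287,321,648): 287+321 ≤ 648 → not valid
(307,333,678): 307+333 ≤ 678 → not valid
(260,361,576): 260+361 > 576 → valid
(228,281,455): 228+281 > 455 → valid
(217,299,318): 217+299 > 318 → valid
(245,446,724): 245+446 ≤ 724 → not valid
(190,203,427): 190+203 ≤ 427 → not valid
4 of the 8 triples form a triangle.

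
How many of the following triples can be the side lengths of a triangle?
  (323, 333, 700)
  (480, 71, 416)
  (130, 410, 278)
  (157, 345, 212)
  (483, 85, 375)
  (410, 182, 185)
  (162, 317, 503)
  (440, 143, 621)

(323,333,700): 323+333 ≤ 700 → not valid
(71,416,480): 71+416 > 480 → valid
(130,278,410): 130+278 ≤ 410 → not valid
(157,212,345): 157+212 > 345 → valid
(85,375,483): 85+375 ≤ 483 → not valid
(182,185,410): 182+185 ≤ 410 → not valid
(162,317,503): 162+317 ≤ 503 → not valid
(143,440,621): 143+440 ≤ 621 → not valid
2 of the 8 triples form a triangle.

2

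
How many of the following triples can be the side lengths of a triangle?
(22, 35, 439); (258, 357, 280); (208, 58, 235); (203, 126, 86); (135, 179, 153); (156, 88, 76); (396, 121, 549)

(22,35,439): 22+35 ≤ 439 → not valid
(258,280,357): 258+280 > 357 → valid
(58,208,235): 58+208 > 235 → valid
(86,126,203): 86+126 > 203 → valid
(135,153,179): 135+153 > 179 → valid
(76,88,156): 76+88 > 156 → valid
(121,396,549): 121+396 ≤ 549 → not valid
5 of the 7 triples form a triangle.

5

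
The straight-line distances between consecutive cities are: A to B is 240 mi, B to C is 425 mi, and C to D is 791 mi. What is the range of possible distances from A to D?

126 ≤ AD ≤ 1456 mi

The maximum is all hops collinear in one direction: 240 + 425 + 791 = 1456.
The longest hop is 791; the others sum to 665. Folding the others back against it leaves at least 791 − 665 = 126.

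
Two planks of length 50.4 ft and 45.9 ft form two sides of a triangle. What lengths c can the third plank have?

By the triangle inequality, c must be less than 50.4 + 45.9 = 96.3 and greater than |50.4 − 45.9| = 4.5.

4.5 < c < 96.3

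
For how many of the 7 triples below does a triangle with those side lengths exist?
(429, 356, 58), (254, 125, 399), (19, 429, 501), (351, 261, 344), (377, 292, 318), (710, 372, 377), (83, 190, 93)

3

(58,356,429): 58+356 ≤ 429 → not valid
(125,254,399): 125+254 ≤ 399 → not valid
(19,429,501): 19+429 ≤ 501 → not valid
(261,344,351): 261+344 > 351 → valid
(292,318,377): 292+318 > 377 → valid
(372,377,710): 372+377 > 710 → valid
(83,93,190): 83+93 ≤ 190 → not valid
3 of the 7 triples form a triangle.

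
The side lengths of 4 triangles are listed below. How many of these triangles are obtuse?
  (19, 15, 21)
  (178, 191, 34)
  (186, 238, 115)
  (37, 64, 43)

(19,15,21): 15²+19² = 586 > 441 = 21² → acute
(178,191,34): 34²+178² = 32840 < 36481 = 191² → obtuse
(186,238,115): 115²+186² = 47821 < 56644 = 238² → obtuse
(37,64,43): 37²+43² = 3218 < 4096 = 64² → obtuse
3 of the 4 are obtuse.

3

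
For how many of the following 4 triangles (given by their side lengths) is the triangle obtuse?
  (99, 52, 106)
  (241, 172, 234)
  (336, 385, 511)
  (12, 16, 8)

1

(99,52,106): 52²+99² = 12505 > 11236 = 106² → acute
(241,172,234): 172²+234² = 84340 > 58081 = 241² → acute
(336,385,511): 336²+385² = 261121 = 511² → right
(12,16,8): 8²+12² = 208 < 256 = 16² → obtuse
1 of the 4 is obtuse.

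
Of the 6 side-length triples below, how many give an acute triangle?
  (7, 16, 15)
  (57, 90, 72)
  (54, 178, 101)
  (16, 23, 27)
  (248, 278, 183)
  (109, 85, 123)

(7,16,15): 7²+15² = 274 > 256 = 16² → acute
(57,90,72): 57²+72² = 8433 > 8100 = 90² → acute
(54,178,101): 54+101 ≤ 178, not a triangle
(16,23,27): 16²+23² = 785 > 729 = 27² → acute
(248,278,183): 183²+248² = 94993 > 77284 = 278² → acute
(109,85,123): 85²+109² = 19106 > 15129 = 123² → acute
5 of the 6 are acute.

5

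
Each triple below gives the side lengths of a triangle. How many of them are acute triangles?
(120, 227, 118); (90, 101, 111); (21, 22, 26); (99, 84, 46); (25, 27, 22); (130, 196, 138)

(120,227,118): 118²+120² = 28324 < 51529 = 227² → obtuse
(90,101,111): 90²+101² = 18301 > 12321 = 111² → acute
(21,22,26): 21²+22² = 925 > 676 = 26² → acute
(99,84,46): 46²+84² = 9172 < 9801 = 99² → obtuse
(25,27,22): 22²+25² = 1109 > 729 = 27² → acute
(130,196,138): 130²+138² = 35944 < 38416 = 196² → obtuse
3 of the 6 are acute.

3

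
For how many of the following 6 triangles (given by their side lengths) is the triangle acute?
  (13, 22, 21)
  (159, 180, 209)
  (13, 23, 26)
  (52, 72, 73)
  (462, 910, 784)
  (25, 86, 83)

(13,22,21): 13²+21² = 610 > 484 = 22² → acute
(159,180,209): 159²+180² = 57681 > 43681 = 209² → acute
(13,23,26): 13²+23² = 698 > 676 = 26² → acute
(52,72,73): 52²+72² = 7888 > 5329 = 73² → acute
(462,910,784): 462²+784² = 828100 = 910² → right
(25,86,83): 25²+83² = 7514 > 7396 = 86² → acute
5 of the 6 are acute.

5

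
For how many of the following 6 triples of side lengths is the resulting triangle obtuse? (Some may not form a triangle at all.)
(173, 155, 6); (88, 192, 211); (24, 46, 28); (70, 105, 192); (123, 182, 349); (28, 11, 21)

(173,155,6): 6+155 ≤ 173, not a triangle
(88,192,211): 88²+192² = 44608 > 44521 = 211² → acute
(24,46,28): 24²+28² = 1360 < 2116 = 46² → obtuse
(70,105,192): 70+105 ≤ 192, not a triangle
(123,182,349): 123+182 ≤ 349, not a triangle
(28,11,21): 11²+21² = 562 < 784 = 28² → obtuse
2 of the 6 are obtuse.

2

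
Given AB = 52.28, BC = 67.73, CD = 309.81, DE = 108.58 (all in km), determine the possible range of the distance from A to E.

The maximum is all hops collinear in one direction: 52.28 + 67.73 + 309.81 + 108.58 = 538.40.
The longest hop is 309.81; the others sum to 228.59. Folding the others back against it leaves at least 309.81 − 228.59 = 81.22.

81.22 ≤ AE ≤ 538.40 km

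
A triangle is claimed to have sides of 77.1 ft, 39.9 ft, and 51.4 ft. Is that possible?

Yes

The longest side is 77.1, and the other two sum to 91.3.
Since 91.3 > 77.1, the triangle inequality holds.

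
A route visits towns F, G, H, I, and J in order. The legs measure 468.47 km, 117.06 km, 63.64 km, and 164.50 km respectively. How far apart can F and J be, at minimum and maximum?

123.27 ≤ FJ ≤ 813.67 km

The maximum is all hops collinear in one direction: 468.47 + 117.06 + 63.64 + 164.50 = 813.67.
The longest hop is 468.47; the others sum to 345.20. Folding the others back against it leaves at least 468.47 − 345.20 = 123.27.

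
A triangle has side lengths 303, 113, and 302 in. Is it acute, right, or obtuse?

Compare the square of the longest side to the sum of squares of the other two: 113² + 302² = 103973 > 91809 = 303².

acute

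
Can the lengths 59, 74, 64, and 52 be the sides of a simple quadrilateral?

Yes

A quadrilateral exists iff every side is shorter than the sum of the others — equivalently, the longest side is less than the sum of the rest.
Longest side 74 < 175 (sum of the remaining 3), so yes.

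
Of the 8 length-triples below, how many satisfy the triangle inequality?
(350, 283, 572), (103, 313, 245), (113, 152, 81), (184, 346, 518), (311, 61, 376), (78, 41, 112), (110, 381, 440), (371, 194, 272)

7

(283,350,572): 283+350 > 572 → valid
(103,245,313): 103+245 > 313 → valid
(81,113,152): 81+113 > 152 → valid
(184,346,518): 184+346 > 518 → valid
(61,311,376): 61+311 ≤ 376 → not valid
(41,78,112): 41+78 > 112 → valid
(110,381,440): 110+381 > 440 → valid
(194,272,371): 194+272 > 371 → valid
7 of the 8 triples form a triangle.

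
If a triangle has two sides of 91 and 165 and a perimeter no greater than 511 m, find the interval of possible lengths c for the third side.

74 < c ≤ 255 m

Triangle inequality alone gives 74 < c < 256.
The perimeter condition gives c ≤ 511 − 91 − 165 = 255.
Intersecting the two: 74 < c ≤ 255.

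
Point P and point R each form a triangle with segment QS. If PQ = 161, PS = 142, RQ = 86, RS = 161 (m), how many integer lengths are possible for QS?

171

From triangle PQS: 19 < QS < 303.
From triangle RQS: 75 < QS < 247.
Intersection: 75 < QS < 247, so integers 76 through 246: 171 values.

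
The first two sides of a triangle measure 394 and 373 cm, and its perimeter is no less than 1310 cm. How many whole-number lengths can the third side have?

Triangle inequality: 21 < x < 767. Perimeter ≥ 1310 gives x ≥ 1310 − 394 − 373 = 543.
So 543 ≤ x < 767; integers 543 through 766: 224 values.

224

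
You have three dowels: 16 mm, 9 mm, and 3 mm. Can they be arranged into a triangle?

No

The longest side is 16, but the other two sum to only 12.
12 < 16, so the triangle inequality fails.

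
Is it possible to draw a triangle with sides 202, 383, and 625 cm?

The longest side is 625, but the other two sum to only 585.
585 < 625, so the triangle inequality fails.

No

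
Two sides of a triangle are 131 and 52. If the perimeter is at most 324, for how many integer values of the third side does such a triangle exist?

62

Triangle inequality: 79 < x < 183. Perimeter ≤ 324 gives x ≤ 324 − 131 − 52 = 141.
So 79 < x ≤ 141; integers 80 through 141: 62 values.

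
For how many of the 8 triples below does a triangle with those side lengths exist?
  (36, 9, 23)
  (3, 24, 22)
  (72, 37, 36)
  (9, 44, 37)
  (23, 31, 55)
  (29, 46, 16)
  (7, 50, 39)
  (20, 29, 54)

(9,23,36): 9+23 ≤ 36 → not valid
(3,22,24): 3+22 > 24 → valid
(36,37,72): 36+37 > 72 → valid
(9,37,44): 9+37 > 44 → valid
(23,31,55): 23+31 ≤ 55 → not valid
(16,29,46): 16+29 ≤ 46 → not valid
(7,39,50): 7+39 ≤ 50 → not valid
(20,29,54): 20+29 ≤ 54 → not valid
3 of the 8 triples form a triangle.

3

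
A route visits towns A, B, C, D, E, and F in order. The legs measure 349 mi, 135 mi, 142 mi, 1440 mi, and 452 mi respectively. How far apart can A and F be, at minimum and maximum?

362 ≤ AF ≤ 2518 mi

The maximum is all hops collinear in one direction: 349 + 135 + 142 + 1440 + 452 = 2518.
The longest hop is 1440; the others sum to 1078. Folding the others back against it leaves at least 1440 − 1078 = 362.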